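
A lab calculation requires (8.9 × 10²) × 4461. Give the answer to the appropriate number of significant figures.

4.0 × 10⁶

(8.9 × 10²) × 4461 = 3970290
Multiplication/division keeps the fewest significant figures: 8.9 × 10² → 2 s.f., 4461 → 4 s.f.; limit is 2.
Rounded to 2 significant figures: 4.0 × 10⁶.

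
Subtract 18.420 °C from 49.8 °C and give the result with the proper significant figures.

49.8 °C − 18.420 °C = 31.380 °C.
Addition/subtraction keeps the fewest decimal places: 49.8 → 1 decimal place, 18.420 → 3 decimal places; limit is 1.
Rounded to 1 decimal place: 31.4 °C.

31.4 °C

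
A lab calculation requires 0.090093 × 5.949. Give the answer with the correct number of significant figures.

0.090093 × 5.949 = 0.535963257
Multiplication/division keeps the fewest significant figures: 0.090093 → 5 s.f., 5.949 → 4 s.f.; limit is 4.
Rounded to 4 significant figures: 0.5360.

0.5360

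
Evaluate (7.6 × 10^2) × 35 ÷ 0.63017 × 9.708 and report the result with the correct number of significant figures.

4.1 × 10^5

(7.6 × 10^2) × 35 ÷ 0.63017 × 9.708 = 409782.757034…
Multiplication/division keeps the fewest significant figures: 7.6 × 10^2 → 2 s.f., 35 → 2 s.f., 0.63017 → 5 s.f., 9.708 → 4 s.f.; limit is 2.
Rounded to 2 significant figures: 4.1 × 10^5.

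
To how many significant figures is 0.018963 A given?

0.018963: leading zeros are not significant.

5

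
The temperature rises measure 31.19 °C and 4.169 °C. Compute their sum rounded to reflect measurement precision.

31.19 °C + 4.169 °C = 35.359 °C.
Addition/subtraction keeps the fewest decimal places: 31.19 → 2 decimal places, 4.169 → 3 decimal places; limit is 2.
Rounded to 2 decimal places: 35.36 °C.

35.36 °C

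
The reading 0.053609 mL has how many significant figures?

5

0.053609: leading zeros are not significant; zeros between nonzero digits are significant.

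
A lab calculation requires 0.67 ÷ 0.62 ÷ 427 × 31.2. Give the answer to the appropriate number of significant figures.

0.67 ÷ 0.62 ÷ 427 × 31.2 = 0.0789604895369…
Multiplication/division keeps the fewest significant figures: 0.67 → 2 s.f., 0.62 → 2 s.f., 427 → 3 s.f., 31.2 → 3 s.f.; limit is 2.
Rounded to 2 significant figures: 7.9 × 10^-2.

7.9 × 10^-2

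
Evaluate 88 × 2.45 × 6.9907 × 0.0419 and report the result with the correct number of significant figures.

63

88 × 2.45 × 6.9907 × 0.0419 = 63.151467148
Multiplication/division keeps the fewest significant figures: 88 → 2 s.f., 2.45 → 3 s.f., 6.9907 → 5 s.f., 0.0419 → 3 s.f.; limit is 2.
Rounded to 2 significant figures: 63.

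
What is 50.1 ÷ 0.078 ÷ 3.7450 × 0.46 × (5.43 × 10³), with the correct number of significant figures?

4.3 × 10⁵

50.1 ÷ 0.078 ÷ 3.7450 × 0.46 × (5.43 × 10³) = 428399.507035…
Multiplication/division keeps the fewest significant figures: 50.1 → 3 s.f., 0.078 → 2 s.f., 3.7450 → 5 s.f., 0.46 → 2 s.f., 5.43 × 10³ → 3 s.f.; limit is 2.
Rounded to 2 significant figures: 4.3 × 10⁵.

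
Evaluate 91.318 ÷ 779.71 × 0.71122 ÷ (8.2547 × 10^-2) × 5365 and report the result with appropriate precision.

91.318 ÷ 779.71 × 0.71122 ÷ (8.2547 × 10^-2) × 5365 = 5413.71862452…
Multiplication/division keeps the fewest significant figures: 91.318 → 5 s.f., 779.71 → 5 s.f., 0.71122 → 5 s.f., 8.2547 × 10^-2 → 5 s.f., 5365 → 4 s.f.; limit is 4.
Rounded to 4 significant figures: 5414.

5414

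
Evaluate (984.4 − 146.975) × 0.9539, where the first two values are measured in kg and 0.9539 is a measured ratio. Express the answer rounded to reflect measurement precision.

984.4 kg − 146.975 kg = 837.425 kg; the difference is limited to 1 decimal place (4 s.f.).
Carrying full precision, 837.425 × 0.9539 = 798.8197075 kg; 0.9539 has 4 s.f., so the result keeps min(4, 4) = 4 s.f.
Rounded to 4 significant figures: 798.8 kg.

798.8 kg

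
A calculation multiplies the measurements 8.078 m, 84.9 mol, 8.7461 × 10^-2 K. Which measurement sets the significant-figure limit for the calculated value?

8.078 m → 4 s.f.; 84.9 mol → 3 s.f.; 8.7461 × 10^-2 K → 5 s.f.
The fewest is 3 significant figures, from 84.9 mol.

84.9 mol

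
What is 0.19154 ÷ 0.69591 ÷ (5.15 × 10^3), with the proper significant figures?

5.34 × 10^-5

0.19154 ÷ 0.69591 ÷ (5.15 × 10^3) = 0.0000534440272589…
Multiplication/division keeps the fewest significant figures: 0.19154 → 5 s.f., 0.69591 → 5 s.f., 5.15 × 10^3 → 3 s.f.; limit is 3.
Rounded to 3 significant figures: 5.34 × 10^-5.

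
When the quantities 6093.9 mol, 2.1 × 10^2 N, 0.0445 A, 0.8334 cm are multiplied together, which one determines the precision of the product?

2.1 × 10^2 N

6093.9 mol → 5 s.f.; 2.1 × 10^2 N → 2 s.f.; 0.0445 A → 3 s.f.; 0.8334 cm → 4 s.f.
The fewest is 2 significant figures, from 2.1 × 10^2 N.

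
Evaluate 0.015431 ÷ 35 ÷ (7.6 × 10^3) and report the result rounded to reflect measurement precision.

5.8 × 10^-8

0.015431 ÷ 35 ÷ (7.6 × 10^3) = 5.80112781955 × 10^-8…
Multiplication/division keeps the fewest significant figures: 0.015431 → 5 s.f., 35 → 2 s.f., 7.6 × 10^3 → 2 s.f.; limit is 2.
Rounded to 2 significant figures: 5.8 × 10^-8.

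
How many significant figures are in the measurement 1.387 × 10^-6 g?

4

1.387 × 10^-6: in scientific notation every digit of the coefficient is significant.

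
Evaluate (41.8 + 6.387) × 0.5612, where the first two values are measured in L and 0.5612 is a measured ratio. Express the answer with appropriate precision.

27.0 L

41.8 L + 6.387 L = 48.187 L; the sum is limited to 1 decimal place (3 s.f.).
Carrying full precision, 48.187 × 0.5612 = 27.0425444 L; 0.5612 has 4 s.f., so the result keeps min(3, 4) = 3 s.f.
Rounded to 3 significant figures: 27.0 L.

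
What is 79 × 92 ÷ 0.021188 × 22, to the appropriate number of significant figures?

7.5 × 10⁶

79 × 92 ÷ 0.021188 × 22 = 7546535.77497…
Multiplication/division keeps the fewest significant figures: 79 → 2 s.f., 92 → 2 s.f., 0.021188 → 5 s.f., 22 → 2 s.f.; limit is 2.
Rounded to 2 significant figures: 7.5 × 10⁶.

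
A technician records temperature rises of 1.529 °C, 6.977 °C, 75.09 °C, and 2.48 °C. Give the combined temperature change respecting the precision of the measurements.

86.08 °C

1.529 °C + 6.977 °C + 75.09 °C + 2.48 °C = 86.076 °C.
Addition/subtraction keeps the fewest decimal places: 1.529 → 3 decimal places, 6.977 → 3 decimal places, 75.09 → 2 decimal places, 2.48 → 2 decimal places; limit is 2.
Rounded to 2 decimal places: 86.08 °C.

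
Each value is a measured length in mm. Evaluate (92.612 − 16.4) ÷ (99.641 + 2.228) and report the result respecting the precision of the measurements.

0.748

92.612 − 16.4 = 76.212, limited to 1 d.p. → 3 s.f.; 99.641 + 2.228 = 101.869, limited to 3 d.p. → 6 s.f.
Carrying full precision, 76.212 ÷ 101.869 = 0.748137313609…; keep min(3, 6) = 3 s.f.
Rounded to 3 significant figures: 0.748.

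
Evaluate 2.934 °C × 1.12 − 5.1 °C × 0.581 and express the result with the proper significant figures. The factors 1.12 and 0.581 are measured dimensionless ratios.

0.3 °C

2.934 × 1.12 = 3.28608 → 3.29 °C (3 s.f., last digit at the 10^-2 place).
5.1 × 0.581 = 2.9631 → 3.0 °C (2 s.f., last digit at the 10^-1 place).
Difference: 0.32298 °C; keep the coarser place, 10^-1.
Result: 0.3 °C.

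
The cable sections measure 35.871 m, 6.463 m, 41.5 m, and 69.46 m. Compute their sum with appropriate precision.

153.3 m

35.871 m + 6.463 m + 41.5 m + 69.46 m = 153.294 m.
Addition/subtraction keeps the fewest decimal places: 35.871 → 3 decimal places, 6.463 → 3 decimal places, 41.5 → 1 decimal place, 69.46 → 2 decimal places; limit is 1.
Rounded to 1 decimal place: 153.3 m.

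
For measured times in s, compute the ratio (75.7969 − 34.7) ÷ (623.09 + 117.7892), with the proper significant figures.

5.55 × 10^-2

75.7969 − 34.7 = 41.0969, limited to 1 d.p. → 3 s.f.; 623.09 + 117.7892 = 740.8792, limited to 2 d.p. → 5 s.f.
Carrying full precision, 41.0969 ÷ 740.8792 = 0.0554704464641…; keep min(3, 5) = 3 s.f.
Rounded to 3 significant figures: 5.55 × 10^-2.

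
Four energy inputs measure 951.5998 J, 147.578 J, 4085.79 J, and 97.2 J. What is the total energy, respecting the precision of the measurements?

5282.2 J

951.5998 J + 147.578 J + 4085.79 J + 97.2 J = 5282.1678 J.
Addition/subtraction keeps the fewest decimal places: 951.5998 → 4 decimal places, 147.578 → 3 decimal places, 4085.79 → 2 decimal places, 97.2 → 1 decimal place; limit is 1.
Rounded to 1 decimal place: 5282.2 J.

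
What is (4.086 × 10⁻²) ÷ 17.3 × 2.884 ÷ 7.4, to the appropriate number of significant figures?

(4.086 × 10⁻²) ÷ 17.3 × 2.884 ÷ 7.4 = 0.000920483049524…
Multiplication/division keeps the fewest significant figures: 4.086 × 10⁻² → 4 s.f., 17.3 → 3 s.f., 2.884 → 4 s.f., 7.4 → 2 s.f.; limit is 2.
Rounded to 2 significant figures: 9.2 × 10⁻⁴.

9.2 × 10⁻⁴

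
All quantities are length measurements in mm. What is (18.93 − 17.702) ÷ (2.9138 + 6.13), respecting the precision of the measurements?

0.136

18.93 − 17.702 = 1.228, limited to 2 d.p. → 3 s.f.; 2.9138 + 6.13 = 9.0438, limited to 2 d.p. → 3 s.f.
Carrying full precision, 1.228 ÷ 9.0438 = 0.135783630775…; keep min(3, 3) = 3 s.f.
Rounded to 3 significant figures: 0.136.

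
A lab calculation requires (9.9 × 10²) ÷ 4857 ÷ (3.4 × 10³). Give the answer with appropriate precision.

(9.9 × 10²) ÷ 4857 ÷ (3.4 × 10³) = 0.000059949860117…
Multiplication/division keeps the fewest significant figures: 9.9 × 10² → 2 s.f., 4857 → 4 s.f., 3.4 × 10³ → 2 s.f.; limit is 2.
Rounded to 2 significant figures: 6.0 × 10⁻⁵.

6.0 × 10⁻⁵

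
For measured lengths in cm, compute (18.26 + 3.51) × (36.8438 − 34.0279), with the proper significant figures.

18.26 + 3.51 = 21.77, limited to 2 d.p. → 4 s.f.; 36.8438 − 34.0279 = 2.8159, limited to 4 d.p. → 5 s.f.
Carrying full precision, 21.77 × 2.8159 = 61.302143; keep min(4, 5) = 4 s.f.
Rounded to 4 significant figures: 61.30 cm².

61.30 cm²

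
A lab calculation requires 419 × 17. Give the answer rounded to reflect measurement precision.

419 × 17 = 7123
Multiplication/division keeps the fewest significant figures: 419 → 3 s.f., 17 → 2 s.f.; limit is 2.
Rounded to 2 significant figures: 7.1 × 10³.

7.1 × 10³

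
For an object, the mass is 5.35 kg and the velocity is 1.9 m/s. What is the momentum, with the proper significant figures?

10. kg·m/s

momentum = 5.35 kg × 1.9 m/s = 10.165 kg·m/s.
5.35 has 3 significant figures; 1.9 has 2.
Division/multiplication keeps the fewest: 2 significant figures.
Rounded: 10. kg·m/s.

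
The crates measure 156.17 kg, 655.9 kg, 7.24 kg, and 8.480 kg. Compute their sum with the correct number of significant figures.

827.8 kg

156.17 kg + 655.9 kg + 7.24 kg + 8.480 kg = 827.790 kg.
Addition/subtraction keeps the fewest decimal places: 156.17 → 2 decimal places, 655.9 → 1 decimal place, 7.24 → 2 decimal places, 8.480 → 3 decimal places; limit is 1.
Rounded to 1 decimal place: 827.8 kg.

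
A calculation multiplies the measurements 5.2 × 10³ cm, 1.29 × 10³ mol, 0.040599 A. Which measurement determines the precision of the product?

5.2 × 10³ cm

5.2 × 10³ cm → 2 s.f.; 1.29 × 10³ mol → 3 s.f.; 0.040599 A → 5 s.f.
The fewest is 2 significant figures, from 5.2 × 10³ cm.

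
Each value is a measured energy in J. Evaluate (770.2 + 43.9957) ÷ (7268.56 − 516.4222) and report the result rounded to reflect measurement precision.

0.1206

770.2 + 43.9957 = 814.1957, limited to 1 d.p. → 4 s.f.; 7268.56 − 516.4222 = 6752.1378, limited to 2 d.p. → 6 s.f.
Carrying full precision, 814.1957 ÷ 6752.1378 = 0.120583395084…; keep min(4, 6) = 4 s.f.
Rounded to 4 significant figures: 0.1206.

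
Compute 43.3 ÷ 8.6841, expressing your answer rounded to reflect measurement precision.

4.99

43.3 ÷ 8.6841 = 4.98612406582…
Multiplication/division keeps the fewest significant figures: 43.3 → 3 s.f., 8.6841 → 5 s.f.; limit is 3.
Rounded to 3 significant figures: 4.99.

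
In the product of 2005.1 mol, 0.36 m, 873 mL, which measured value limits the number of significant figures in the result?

0.36 m

2005.1 mol → 5 s.f.; 0.36 m → 2 s.f.; 873 mL → 3 s.f.
The fewest is 2 significant figures, from 0.36 m.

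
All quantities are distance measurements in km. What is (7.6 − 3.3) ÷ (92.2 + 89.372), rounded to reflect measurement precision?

0.024

7.6 − 3.3 = 4.3, limited to 1 d.p. → 2 s.f.; 92.2 + 89.372 = 181.572, limited to 1 d.p. → 4 s.f.
Carrying full precision, 4.3 ÷ 181.572 = 0.0236820655167…; keep min(2, 4) = 2 s.f.
Rounded to 2 significant figures: 0.024.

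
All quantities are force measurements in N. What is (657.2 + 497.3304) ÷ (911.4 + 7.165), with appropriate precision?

1.257

657.2 + 497.3304 = 1154.5304, limited to 1 d.p. → 5 s.f.; 911.4 + 7.165 = 918.565, limited to 1 d.p. → 4 s.f.
Carrying full precision, 1154.5304 ÷ 918.565 = 1.2568848149…; keep min(5, 4) = 4 s.f.
Rounded to 4 significant figures: 1.257.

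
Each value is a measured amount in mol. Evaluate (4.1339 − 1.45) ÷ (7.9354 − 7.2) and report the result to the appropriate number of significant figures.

4

4.1339 − 1.45 = 2.6839, limited to 2 d.p. → 3 s.f.; 7.9354 − 7.2 = 0.7354, limited to 1 d.p. → 1 s.f.
Carrying full precision, 2.6839 ÷ 0.7354 = 3.6495784607…; keep min(3, 1) = 1 s.f.
Rounded to 1 significant figure: 4.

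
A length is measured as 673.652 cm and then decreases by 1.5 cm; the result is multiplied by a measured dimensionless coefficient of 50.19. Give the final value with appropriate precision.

673.652 cm − 1.5 cm = 672.152 cm; the difference is limited to 1 decimal place (4 s.f.).
Carrying full precision, 672.152 × 50.19 = 33735.30888 cm; 50.19 has 4 s.f., so the result keeps min(4, 4) = 4 s.f.
Rounded to 4 significant figures: 3.374 × 10⁴ cm.

3.374 × 10⁴ cm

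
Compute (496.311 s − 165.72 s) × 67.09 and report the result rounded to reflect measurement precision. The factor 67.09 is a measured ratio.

496.311 s − 165.72 s = 330.591 s; the difference is limited to 2 decimal places (5 s.f.).
Carrying full precision, 330.591 × 67.09 = 22179.35019 s; 67.09 has 4 s.f., so the result keeps min(5, 4) = 4 s.f.
Rounded to 4 significant figures: 2.218 × 10^4 s.

2.218 × 10^4 s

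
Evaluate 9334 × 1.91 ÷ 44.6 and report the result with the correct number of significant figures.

9334 × 1.91 ÷ 44.6 = 399.729596413…
Multiplication/division keeps the fewest significant figures: 9334 → 4 s.f., 1.91 → 3 s.f., 44.6 → 3 s.f.; limit is 3.
Rounded to 3 significant figures: 400.

400.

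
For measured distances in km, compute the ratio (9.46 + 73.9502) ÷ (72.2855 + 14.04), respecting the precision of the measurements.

9.46 + 73.9502 = 83.4102, limited to 2 d.p. → 4 s.f.; 72.2855 + 14.04 = 86.3255, limited to 2 d.p. → 4 s.f.
Carrying full precision, 83.4102 ÷ 86.3255 = 0.966228982166…; keep min(4, 4) = 4 s.f.
Rounded to 4 significant figures: 0.9662.

0.9662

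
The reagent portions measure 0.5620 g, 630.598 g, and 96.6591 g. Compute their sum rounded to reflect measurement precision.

727.819 g

0.5620 g + 630.598 g + 96.6591 g = 727.8191 g.
Addition/subtraction keeps the fewest decimal places: 0.5620 → 4 decimal places, 630.598 → 3 decimal places, 96.6591 → 4 decimal places; limit is 3.
Rounded to 3 decimal places: 727.819 g.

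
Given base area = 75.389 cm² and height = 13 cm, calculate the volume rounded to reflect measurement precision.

9.8 × 10^2 cm³

volume = 75.389 cm² × 13 cm = 980.057 cm³.
75.389 has 5 significant figures; 13 has 2.
Division/multiplication keeps the fewest: 2 significant figures.
Rounded: 9.8 × 10^2 cm³.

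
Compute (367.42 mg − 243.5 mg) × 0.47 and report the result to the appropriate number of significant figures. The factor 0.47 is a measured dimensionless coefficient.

367.42 mg − 243.5 mg = 123.92 mg; the difference is limited to 1 decimal place (4 s.f.).
Carrying full precision, 123.92 × 0.47 = 58.2424 mg; 0.47 has 2 s.f., so the result keeps min(4, 2) = 2 s.f.
Rounded to 2 significant figures: 58 mg.

58 mg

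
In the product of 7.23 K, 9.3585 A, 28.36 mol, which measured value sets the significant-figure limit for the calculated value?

7.23 K → 3 s.f.; 9.3585 A → 5 s.f.; 28.36 mol → 4 s.f.
The fewest is 3 significant figures, from 7.23 K.

7.23 K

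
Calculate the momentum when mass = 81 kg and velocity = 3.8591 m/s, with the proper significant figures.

momentum = 81 kg × 3.8591 m/s = 312.5871 kg·m/s.
81 has 2 significant figures; 3.8591 has 5.
Division/multiplication keeps the fewest: 2 significant figures.
Rounded: 3.1 × 10² kg·m/s.

3.1 × 10² kg·m/s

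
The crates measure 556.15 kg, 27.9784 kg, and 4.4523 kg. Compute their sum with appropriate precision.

588.58 kg

556.15 kg + 27.9784 kg + 4.4523 kg = 588.5807 kg.
Addition/subtraction keeps the fewest decimal places: 556.15 → 2 decimal places, 27.9784 → 4 decimal places, 4.4523 → 4 decimal places; limit is 2.
Rounded to 2 decimal places: 588.58 kg.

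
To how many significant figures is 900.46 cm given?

900.46: zeros between nonzero digits are significant.

5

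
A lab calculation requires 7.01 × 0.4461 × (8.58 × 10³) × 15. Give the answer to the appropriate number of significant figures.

7.01 × 0.4461 × (8.58 × 10³) × 15 = 402465.6207
Multiplication/division keeps the fewest significant figures: 7.01 → 3 s.f., 0.4461 → 4 s.f., 8.58 × 10³ → 3 s.f., 15 → 2 s.f.; limit is 2.
Rounded to 2 significant figures: 4.0 × 10⁵.

4.0 × 10⁵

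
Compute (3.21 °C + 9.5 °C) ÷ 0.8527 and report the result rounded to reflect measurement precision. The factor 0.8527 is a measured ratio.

14.9 °C

3.21 °C + 9.5 °C = 12.71 °C; the sum is limited to 1 decimal place (3 s.f.).
Carrying full precision, 12.71 ÷ 0.8527 = 14.9055939955… °C; 0.8527 has 4 s.f., so the result keeps min(3, 4) = 3 s.f.
Rounded to 3 significant figures: 14.9 °C.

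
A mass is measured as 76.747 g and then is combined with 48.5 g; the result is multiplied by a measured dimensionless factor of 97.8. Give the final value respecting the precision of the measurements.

76.747 g + 48.5 g = 125.247 g; the sum is limited to 1 decimal place (4 s.f.).
Carrying full precision, 125.247 × 97.8 = 12249.1566 g; 97.8 has 3 s.f., so the result keeps min(4, 3) = 3 s.f.
Rounded to 3 significant figures: 1.22 × 10^4 g.

1.22 × 10^4 g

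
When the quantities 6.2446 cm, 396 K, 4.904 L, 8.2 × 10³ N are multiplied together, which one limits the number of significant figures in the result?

6.2446 cm → 5 s.f.; 396 K → 3 s.f.; 4.904 L → 4 s.f.; 8.2 × 10³ N → 2 s.f.
The fewest is 2 significant figures, from 8.2 × 10³ N.

8.2 × 10³ N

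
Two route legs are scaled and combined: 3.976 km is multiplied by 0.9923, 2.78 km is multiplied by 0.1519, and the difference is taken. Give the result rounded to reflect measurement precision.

3.976 × 0.9923 = 3.9453848 → 3.945 km (4 s.f., last digit at the 10^-3 place).
2.78 × 0.1519 = 0.422282 → 0.422 km (3 s.f., last digit at the 10^-3 place).
Difference: 3.5231028 km; keep the coarser place, 10^-3.
Result: 3.523 km.

3.523 km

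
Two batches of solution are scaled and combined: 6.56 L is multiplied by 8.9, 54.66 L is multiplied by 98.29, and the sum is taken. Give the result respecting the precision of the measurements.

6.56 × 8.9 = 58.384 → 58 L (2 s.f., last digit at the 10^0 place).
54.66 × 98.29 = 5372.5314 → 5373 L (4 s.f., last digit at the 10^0 place).
Sum: 5430.9154 L; keep the coarser place, 10^0.
Result: 5431 L.

5431 L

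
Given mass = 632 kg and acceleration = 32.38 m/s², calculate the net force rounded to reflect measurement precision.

net force = 632 kg × 32.38 m/s² = 20464.16 N.
632 has 3 significant figures; 32.38 has 4.
Division/multiplication keeps the fewest: 3 significant figures.
Rounded: 2.05 × 10⁴ N.

2.05 × 10⁴ N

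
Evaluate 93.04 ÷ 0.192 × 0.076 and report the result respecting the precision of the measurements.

93.04 ÷ 0.192 × 0.076 = 36.8283333333…
Multiplication/division keeps the fewest significant figures: 93.04 → 4 s.f., 0.192 → 3 s.f., 0.076 → 2 s.f.; limit is 2.
Rounded to 2 significant figures: 37.

37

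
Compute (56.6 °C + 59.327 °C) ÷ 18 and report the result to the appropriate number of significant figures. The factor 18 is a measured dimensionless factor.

56.6 °C + 59.327 °C = 115.927 °C; the sum is limited to 1 decimal place (4 s.f.).
Carrying full precision, 115.927 ÷ 18 = 6.44038888889… °C; 18 has 2 s.f., so the result keeps min(4, 2) = 2 s.f.
Rounded to 2 significant figures: 6.4 °C.

6.4 °C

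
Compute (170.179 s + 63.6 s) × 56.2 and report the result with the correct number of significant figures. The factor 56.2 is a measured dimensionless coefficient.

170.179 s + 63.6 s = 233.779 s; the sum is limited to 1 decimal place (4 s.f.).
Carrying full precision, 233.779 × 56.2 = 13138.3798 s; 56.2 has 3 s.f., so the result keeps min(4, 3) = 3 s.f.
Rounded to 3 significant figures: 1.31 × 10⁴ s.

1.31 × 10⁴ s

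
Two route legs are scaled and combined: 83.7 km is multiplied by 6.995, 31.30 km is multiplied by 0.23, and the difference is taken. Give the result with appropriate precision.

83.7 × 6.995 = 585.4815 → 585 km (3 s.f., last digit at the 10^0 place).
31.30 × 0.23 = 7.199 → 7.2 km (2 s.f., last digit at the 10^-1 place).
Difference: 578.2825 km; keep the coarser place, 10^0.
Result: 578 km.

578 km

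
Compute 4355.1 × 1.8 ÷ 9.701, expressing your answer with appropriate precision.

4355.1 × 1.8 ÷ 9.701 = 808.079579425…
Multiplication/division keeps the fewest significant figures: 4355.1 → 5 s.f., 1.8 → 2 s.f., 9.701 → 4 s.f.; limit is 2.
Rounded to 2 significant figures: 8.1 × 10².

8.1 × 10²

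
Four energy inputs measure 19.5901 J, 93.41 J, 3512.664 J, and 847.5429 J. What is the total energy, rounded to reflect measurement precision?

19.5901 J + 93.41 J + 3512.664 J + 847.5429 J = 4473.2070 J.
Addition/subtraction keeps the fewest decimal places: 19.5901 → 4 decimal places, 93.41 → 2 decimal places, 3512.664 → 3 decimal places, 847.5429 → 4 decimal places; limit is 2.
Rounded to 2 decimal places: 4.47321 × 10³ J.

4.47321 × 10³ J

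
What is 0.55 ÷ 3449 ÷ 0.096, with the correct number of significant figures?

0.0017

0.55 ÷ 3449 ÷ 0.096 = 0.00166110950034…
Multiplication/division keeps the fewest significant figures: 0.55 → 2 s.f., 3449 → 4 s.f., 0.096 → 2 s.f.; limit is 2.
Rounded to 2 significant figures: 0.0017.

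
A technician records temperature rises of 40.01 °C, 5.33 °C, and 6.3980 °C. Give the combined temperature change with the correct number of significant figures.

51.74 °C

40.01 °C + 5.33 °C + 6.3980 °C = 51.7380 °C.
Addition/subtraction keeps the fewest decimal places: 40.01 → 2 decimal places, 5.33 → 2 decimal places, 6.3980 → 4 decimal places; limit is 2.
Rounded to 2 decimal places: 51.74 °C.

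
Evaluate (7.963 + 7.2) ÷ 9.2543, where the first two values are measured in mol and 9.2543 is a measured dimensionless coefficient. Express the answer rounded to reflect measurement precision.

7.963 mol + 7.2 mol = 15.163 mol; the sum is limited to 1 decimal place (3 s.f.).
Carrying full precision, 15.163 ÷ 9.2543 = 1.63848157073… mol; 9.2543 has 5 s.f., so the result keeps min(3, 5) = 3 s.f.
Rounded to 3 significant figures: 1.64 mol.

1.64 mol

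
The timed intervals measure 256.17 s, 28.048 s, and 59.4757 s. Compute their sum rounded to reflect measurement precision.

343.69 s

256.17 s + 28.048 s + 59.4757 s = 343.6937 s.
Addition/subtraction keeps the fewest decimal places: 256.17 → 2 decimal places, 28.048 → 3 decimal places, 59.4757 → 4 decimal places; limit is 2.
Rounded to 2 decimal places: 343.69 s.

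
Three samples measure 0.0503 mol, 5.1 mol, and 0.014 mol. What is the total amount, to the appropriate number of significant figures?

5.2 mol

0.0503 mol + 5.1 mol + 0.014 mol = 5.1643 mol.
Addition/subtraction keeps the fewest decimal places: 0.0503 → 4 decimal places, 5.1 → 1 decimal place, 0.014 → 3 decimal places; limit is 1.
Rounded to 1 decimal place: 5.2 mol.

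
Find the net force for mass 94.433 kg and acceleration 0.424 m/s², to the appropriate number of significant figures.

net force = 94.433 kg × 0.424 m/s² = 40.039592 N.
94.433 has 5 significant figures; 0.424 has 3.
Division/multiplication keeps the fewest: 3 significant figures.
Rounded: 40.0 N.

40.0 N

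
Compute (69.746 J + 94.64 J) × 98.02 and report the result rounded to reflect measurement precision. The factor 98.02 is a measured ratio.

1.611 × 10^4 J

69.746 J + 94.64 J = 164.386 J; the sum is limited to 2 decimal places (5 s.f.).
Carrying full precision, 164.386 × 98.02 = 16113.11572 J; 98.02 has 4 s.f., so the result keeps min(5, 4) = 4 s.f.
Rounded to 4 significant figures: 1.611 × 10^4 J.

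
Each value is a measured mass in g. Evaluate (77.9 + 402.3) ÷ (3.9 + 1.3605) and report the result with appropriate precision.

77.9 + 402.3 = 480.2, limited to 1 d.p. → 4 s.f.; 3.9 + 1.3605 = 5.2605, limited to 1 d.p. → 2 s.f.
Carrying full precision, 480.2 ÷ 5.2605 = 91.2840984697…; keep min(4, 2) = 2 s.f.
Rounded to 2 significant figures: 91.

91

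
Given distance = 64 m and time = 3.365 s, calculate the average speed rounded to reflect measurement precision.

average speed = 64 m ÷ 3.365 s = 19.0193164933… m/s.
64 has 2 significant figures; 3.365 has 4.
Division/multiplication keeps the fewest: 2 significant figures.
Rounded: 19 m/s.

19 m/s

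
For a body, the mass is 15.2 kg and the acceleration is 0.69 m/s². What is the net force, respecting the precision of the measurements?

net force = 15.2 kg × 0.69 m/s² = 10.488 N.
15.2 has 3 significant figures; 0.69 has 2.
Division/multiplication keeps the fewest: 2 significant figures.
Rounded: 1.0 × 10¹ N.

1.0 × 10¹ N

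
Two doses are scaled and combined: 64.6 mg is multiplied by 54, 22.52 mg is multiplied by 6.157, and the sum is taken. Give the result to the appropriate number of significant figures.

3.6 × 10³ mg

64.6 × 54 = 3488.4 → 3.5 × 10³ mg (2 s.f., last digit at the 10^2 place).
22.52 × 6.157 = 138.65564 → 138.7 mg (4 s.f., last digit at the 10^-1 place).
Sum: 3627.05564 mg; keep the coarser place, 10^2.
Result: 3.6 × 10³ mg.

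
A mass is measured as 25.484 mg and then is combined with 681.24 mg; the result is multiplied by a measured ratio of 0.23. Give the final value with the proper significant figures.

25.484 mg + 681.24 mg = 706.724 mg; the sum is limited to 2 decimal places (5 s.f.).
Carrying full precision, 706.724 × 0.23 = 162.54652 mg; 0.23 has 2 s.f., so the result keeps min(5, 2) = 2 s.f.
Rounded to 2 significant figures: 1.6 × 10² mg.

1.6 × 10² mg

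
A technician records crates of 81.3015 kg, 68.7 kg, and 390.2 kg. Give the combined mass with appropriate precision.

81.3015 kg + 68.7 kg + 390.2 kg = 540.2015 kg.
Addition/subtraction keeps the fewest decimal places: 81.3015 → 4 decimal places, 68.7 → 1 decimal place, 390.2 → 1 decimal place; limit is 1.
Rounded to 1 decimal place: 540.2 kg.

540.2 kg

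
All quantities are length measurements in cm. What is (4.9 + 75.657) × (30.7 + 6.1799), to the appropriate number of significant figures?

2.97 × 10^3 cm²

4.9 + 75.657 = 80.557, limited to 1 d.p. → 3 s.f.; 30.7 + 6.1799 = 36.8799, limited to 1 d.p. → 3 s.f.
Carrying full precision, 80.557 × 36.8799 = 2970.9341043; keep min(3, 3) = 3 s.f.
Rounded to 3 significant figures: 2.97 × 10^3 cm².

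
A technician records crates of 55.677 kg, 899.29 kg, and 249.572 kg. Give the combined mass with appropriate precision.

1204.54 kg

55.677 kg + 899.29 kg + 249.572 kg = 1204.539 kg.
Addition/subtraction keeps the fewest decimal places: 55.677 → 3 decimal places, 899.29 → 2 decimal places, 249.572 → 3 decimal places; limit is 2.
Rounded to 2 decimal places: 1204.54 kg.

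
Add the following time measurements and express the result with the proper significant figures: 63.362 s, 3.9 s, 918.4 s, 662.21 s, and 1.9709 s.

1649.8 s

63.362 s + 3.9 s + 918.4 s + 662.21 s + 1.9709 s = 1649.8429 s.
Addition/subtraction keeps the fewest decimal places: 63.362 → 3 decimal places, 3.9 → 1 decimal place, 918.4 → 1 decimal place, 662.21 → 2 decimal places, 1.9709 → 4 decimal places; limit is 1.
Rounded to 1 decimal place: 1649.8 s.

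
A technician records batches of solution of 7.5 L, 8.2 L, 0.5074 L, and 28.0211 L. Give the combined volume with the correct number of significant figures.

7.5 L + 8.2 L + 0.5074 L + 28.0211 L = 44.2285 L.
Addition/subtraction keeps the fewest decimal places: 7.5 → 1 decimal place, 8.2 → 1 decimal place, 0.5074 → 4 decimal places, 28.0211 → 4 decimal places; limit is 1.
Rounded to 1 decimal place: 44.2 L.

44.2 L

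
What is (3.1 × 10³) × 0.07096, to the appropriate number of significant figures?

(3.1 × 10³) × 0.07096 = 219.976
Multiplication/division keeps the fewest significant figures: 3.1 × 10³ → 2 s.f., 0.07096 → 4 s.f.; limit is 2.
Rounded to 2 significant figures: 2.2 × 10².

2.2 × 10²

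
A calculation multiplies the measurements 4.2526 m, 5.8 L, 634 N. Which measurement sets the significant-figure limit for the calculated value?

4.2526 m → 5 s.f.; 5.8 L → 2 s.f.; 634 N → 3 s.f.
The fewest is 2 significant figures, from 5.8 L.

5.8 L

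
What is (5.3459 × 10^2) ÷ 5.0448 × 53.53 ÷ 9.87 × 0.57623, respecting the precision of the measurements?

331

(5.3459 × 10^2) ÷ 5.0448 × 53.53 ÷ 9.87 × 0.57623 = 331.171406805…
Multiplication/division keeps the fewest significant figures: 5.3459 × 10^2 → 5 s.f., 5.0448 → 5 s.f., 53.53 → 4 s.f., 9.87 → 3 s.f., 0.57623 → 5 s.f.; limit is 3.
Rounded to 3 significant figures: 331.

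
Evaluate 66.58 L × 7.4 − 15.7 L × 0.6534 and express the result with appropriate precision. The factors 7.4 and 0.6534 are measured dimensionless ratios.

4.8 × 10² L

66.58 × 7.4 = 492.692 → 4.9 × 10² L (2 s.f., last digit at the 10^1 place).
15.7 × 0.6534 = 10.25838 → 10.3 L (3 s.f., last digit at the 10^-1 place).
Difference: 482.43362 L; keep the coarser place, 10^1.
Result: 4.8 × 10² L.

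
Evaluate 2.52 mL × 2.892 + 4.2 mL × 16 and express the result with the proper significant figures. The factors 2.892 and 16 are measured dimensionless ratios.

2.52 × 2.892 = 7.28784 → 7.29 mL (3 s.f., last digit at the 10^-2 place).
4.2 × 16 = 67.2 → 67 mL (2 s.f., last digit at the 10^0 place).
Sum: 74.48784 mL; keep the coarser place, 10^0.
Result: 74 mL.

74 mL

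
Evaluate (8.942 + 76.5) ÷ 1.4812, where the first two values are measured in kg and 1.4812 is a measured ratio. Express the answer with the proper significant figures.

57.7 kg

8.942 kg + 76.5 kg = 85.442 kg; the sum is limited to 1 decimal place (3 s.f.).
Carrying full precision, 85.442 ÷ 1.4812 = 57.6843100189… kg; 1.4812 has 5 s.f., so the result keeps min(3, 5) = 3 s.f.
Rounded to 3 significant figures: 57.7 kg.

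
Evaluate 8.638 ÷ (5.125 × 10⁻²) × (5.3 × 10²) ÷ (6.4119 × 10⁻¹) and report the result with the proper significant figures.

8.638 ÷ (5.125 × 10⁻²) × (5.3 × 10²) ÷ (6.4119 × 10⁻¹) = 139318.393886…
Multiplication/division keeps the fewest significant figures: 8.638 → 4 s.f., 5.125 × 10⁻² → 4 s.f., 5.3 × 10² → 2 s.f., 6.4119 × 10⁻¹ → 5 s.f.; limit is 2.
Rounded to 2 significant figures: 1.4 × 10⁵.

1.4 × 10⁵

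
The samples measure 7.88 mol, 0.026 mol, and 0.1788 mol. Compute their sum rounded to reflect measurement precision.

7.88 mol + 0.026 mol + 0.1788 mol = 8.0848 mol.
Addition/subtraction keeps the fewest decimal places: 7.88 → 2 decimal places, 0.026 → 3 decimal places, 0.1788 → 4 decimal places; limit is 2.
Rounded to 2 decimal places: 8.08 mol.

8.08 mol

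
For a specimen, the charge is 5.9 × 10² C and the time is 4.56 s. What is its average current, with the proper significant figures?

1.3 × 10² A

average current = 5.9 × 10² C ÷ 4.56 s = 129.385964912… A.
5.9 × 10² has 2 significant figures; 4.56 has 3.
Division/multiplication keeps the fewest: 2 significant figures.
Rounded: 1.3 × 10² A.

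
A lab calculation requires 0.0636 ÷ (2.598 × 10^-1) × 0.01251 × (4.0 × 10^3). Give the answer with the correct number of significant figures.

12

0.0636 ÷ (2.598 × 10^-1) × 0.01251 × (4.0 × 10^3) = 12.2499769053…
Multiplication/division keeps the fewest significant figures: 0.0636 → 3 s.f., 2.598 × 10^-1 → 4 s.f., 0.01251 → 4 s.f., 4.0 × 10^3 → 2 s.f.; limit is 2.
Rounded to 2 significant figures: 12.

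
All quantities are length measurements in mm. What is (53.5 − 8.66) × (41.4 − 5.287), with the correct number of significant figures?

53.5 − 8.66 = 44.84, limited to 1 d.p. → 3 s.f.; 41.4 − 5.287 = 36.113, limited to 1 d.p. → 3 s.f.
Carrying full precision, 44.84 × 36.113 = 1619.30692; keep min(3, 3) = 3 s.f.
Rounded to 3 significant figures: 1.62 × 10^3 mm².

1.62 × 10^3 mm²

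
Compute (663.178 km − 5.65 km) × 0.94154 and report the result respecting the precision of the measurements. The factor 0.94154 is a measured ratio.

663.178 km − 5.65 km = 657.528 km; the difference is limited to 2 decimal places (5 s.f.).
Carrying full precision, 657.528 × 0.94154 = 619.08891312 km; 0.94154 has 5 s.f., so the result keeps min(5, 5) = 5 s.f.
Rounded to 5 significant figures: 619.09 km.

619.09 km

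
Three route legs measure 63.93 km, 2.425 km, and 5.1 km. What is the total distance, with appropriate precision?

71.5 km

63.93 km + 2.425 km + 5.1 km = 71.455 km.
Addition/subtraction keeps the fewest decimal places: 63.93 → 2 decimal places, 2.425 → 3 decimal places, 5.1 → 1 decimal place; limit is 1.
Rounded to 1 decimal place: 71.5 km.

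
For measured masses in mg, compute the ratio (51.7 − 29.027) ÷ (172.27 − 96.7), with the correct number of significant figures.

51.7 − 29.027 = 22.673, limited to 1 d.p. → 3 s.f.; 172.27 − 96.7 = 75.57, limited to 1 d.p. → 3 s.f.
Carrying full precision, 22.673 ÷ 75.57 = 0.300026465529…; keep min(3, 3) = 3 s.f.
Rounded to 3 significant figures: 0.300.

0.300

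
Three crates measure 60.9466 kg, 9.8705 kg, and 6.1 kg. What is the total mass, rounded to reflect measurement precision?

60.9466 kg + 9.8705 kg + 6.1 kg = 76.9171 kg.
Addition/subtraction keeps the fewest decimal places: 60.9466 → 4 decimal places, 9.8705 → 4 decimal places, 6.1 → 1 decimal place; limit is 1.
Rounded to 1 decimal place: 76.9 kg.

76.9 kg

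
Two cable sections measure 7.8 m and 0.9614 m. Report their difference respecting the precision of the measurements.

7.8 m − 0.9614 m = 6.8386 m.
Addition/subtraction keeps the fewest decimal places: 7.8 → 1 decimal place, 0.9614 → 4 decimal places; limit is 1.
Rounded to 1 decimal place: 6.8 m.

6.8 m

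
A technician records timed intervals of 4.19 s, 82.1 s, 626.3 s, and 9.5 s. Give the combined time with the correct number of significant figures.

4.19 s + 82.1 s + 626.3 s + 9.5 s = 722.09 s.
Addition/subtraction keeps the fewest decimal places: 4.19 → 2 decimal places, 82.1 → 1 decimal place, 626.3 → 1 decimal place, 9.5 → 1 decimal place; limit is 1.
Rounded to 1 decimal place: 722.1 s.

722.1 s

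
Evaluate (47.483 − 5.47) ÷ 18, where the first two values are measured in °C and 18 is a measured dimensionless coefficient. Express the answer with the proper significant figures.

47.483 °C − 5.47 °C = 42.013 °C; the difference is limited to 2 decimal places (4 s.f.).
Carrying full precision, 42.013 ÷ 18 = 2.33405555556… °C; 18 has 2 s.f., so the result keeps min(4, 2) = 2 s.f.
Rounded to 2 significant figures: 2.3 °C.

2.3 °C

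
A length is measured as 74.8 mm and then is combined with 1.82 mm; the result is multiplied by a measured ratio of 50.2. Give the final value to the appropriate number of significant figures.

74.8 mm + 1.82 mm = 76.62 mm; the sum is limited to 1 decimal place (3 s.f.).
Carrying full precision, 76.62 × 50.2 = 3846.324 mm; 50.2 has 3 s.f., so the result keeps min(3, 3) = 3 s.f.
Rounded to 3 significant figures: 3.85 × 10³ mm.

3.85 × 10³ mm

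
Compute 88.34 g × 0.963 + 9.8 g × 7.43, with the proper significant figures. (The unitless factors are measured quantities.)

88.34 × 0.963 = 85.07142 → 85.1 g (3 s.f., last digit at the 10^-1 place).
9.8 × 7.43 = 72.814 → 73 g (2 s.f., last digit at the 10^0 place).
Sum: 157.88542 g; keep the coarser place, 10^0.
Result: 1.58 × 10² g.

1.58 × 10² g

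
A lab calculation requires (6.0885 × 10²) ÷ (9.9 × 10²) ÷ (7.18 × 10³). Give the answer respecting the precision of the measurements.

(6.0885 × 10²) ÷ (9.9 × 10²) ÷ (7.18 × 10³) = 0.0000856545961003…
Multiplication/division keeps the fewest significant figures: 6.0885 × 10² → 5 s.f., 9.9 × 10² → 2 s.f., 7.18 × 10³ → 3 s.f.; limit is 2.
Rounded to 2 significant figures: 8.6 × 10⁻⁵.

8.6 × 10⁻⁵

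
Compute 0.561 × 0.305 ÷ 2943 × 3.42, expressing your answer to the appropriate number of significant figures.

1.99 × 10^-4

0.561 × 0.305 ÷ 2943 × 3.42 = 0.000198837614679…
Multiplication/division keeps the fewest significant figures: 0.561 → 3 s.f., 0.305 → 3 s.f., 2943 → 4 s.f., 3.42 → 3 s.f.; limit is 3.
Rounded to 3 significant figures: 1.99 × 10^-4.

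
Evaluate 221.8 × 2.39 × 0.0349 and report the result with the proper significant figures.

18.5

221.8 × 2.39 × 0.0349 = 18.5005598
Multiplication/division keeps the fewest significant figures: 221.8 → 4 s.f., 2.39 → 3 s.f., 0.0349 → 3 s.f.; limit is 3.
Rounded to 3 significant figures: 18.5.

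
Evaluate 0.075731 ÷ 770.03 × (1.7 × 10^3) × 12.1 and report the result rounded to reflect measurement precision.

0.075731 ÷ 770.03 × (1.7 × 10^3) × 12.1 = 2.02302075244…
Multiplication/division keeps the fewest significant figures: 0.075731 → 5 s.f., 770.03 → 5 s.f., 1.7 × 10^3 → 2 s.f., 12.1 → 3 s.f.; limit is 2.
Rounded to 2 significant figures: 2.0.

2.0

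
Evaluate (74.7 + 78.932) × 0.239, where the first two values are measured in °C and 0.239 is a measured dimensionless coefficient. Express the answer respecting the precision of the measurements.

36.7 °C

74.7 °C + 78.932 °C = 153.632 °C; the sum is limited to 1 decimal place (4 s.f.).
Carrying full precision, 153.632 × 0.239 = 36.718048 °C; 0.239 has 3 s.f., so the result keeps min(4, 3) = 3 s.f.
Rounded to 3 significant figures: 36.7 °C.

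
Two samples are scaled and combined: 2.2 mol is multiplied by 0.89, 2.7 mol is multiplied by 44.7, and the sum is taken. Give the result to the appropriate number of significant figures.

2.2 × 0.89 = 1.958 → 2.0 mol (2 s.f., last digit at the 10^-1 place).
2.7 × 44.7 = 120.69 → 1.2 × 10^2 mol (2 s.f., last digit at the 10^1 place).
Sum: 122.648 mol; keep the coarser place, 10^1.
Result: 1.2 × 10^2 mol.

1.2 × 10^2 mol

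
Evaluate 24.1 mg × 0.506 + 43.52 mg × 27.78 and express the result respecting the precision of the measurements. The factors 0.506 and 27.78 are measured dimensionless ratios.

1.221 × 10^3 mg

24.1 × 0.506 = 12.1946 → 12.2 mg (3 s.f., last digit at the 10^-1 place).
43.52 × 27.78 = 1208.9856 → 1209 mg (4 s.f., last digit at the 10^0 place).
Sum: 1221.1802 mg; keep the coarser place, 10^0.
Result: 1.221 × 10^3 mg.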